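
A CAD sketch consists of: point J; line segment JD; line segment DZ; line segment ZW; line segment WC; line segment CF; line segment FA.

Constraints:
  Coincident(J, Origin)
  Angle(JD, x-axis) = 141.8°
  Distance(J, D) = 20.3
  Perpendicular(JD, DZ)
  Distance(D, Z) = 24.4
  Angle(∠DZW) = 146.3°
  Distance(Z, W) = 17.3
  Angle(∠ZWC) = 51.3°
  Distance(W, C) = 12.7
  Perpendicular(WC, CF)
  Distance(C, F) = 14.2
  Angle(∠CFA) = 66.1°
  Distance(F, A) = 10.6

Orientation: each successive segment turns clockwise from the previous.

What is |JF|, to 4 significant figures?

30.29

J is at the origin; JD runs at 141.8° with length 20.3, so D = (-15.95, 12.55). The perpendicularity gives DZ at right angles to JD, so DZ runs at 51.80°; with |DZ| = 24.4, Z = (-0.8637, 31.73). ∠DZW = 146.3° gives ZW at 18.10° from the x-axis; with |ZW| = 17.3, W = (15.58, 37.10). ∠ZWC = 51.3° gives WC at -110.6° from the x-axis; with |WC| = 12.7, C = (11.11, 25.22). The perpendicularity gives CF at right angles to WC, so CF runs at 159.4°; with |CF| = 14.2, F = (-2.180, 30.21). Then |JF| = |F − J| = 30.29.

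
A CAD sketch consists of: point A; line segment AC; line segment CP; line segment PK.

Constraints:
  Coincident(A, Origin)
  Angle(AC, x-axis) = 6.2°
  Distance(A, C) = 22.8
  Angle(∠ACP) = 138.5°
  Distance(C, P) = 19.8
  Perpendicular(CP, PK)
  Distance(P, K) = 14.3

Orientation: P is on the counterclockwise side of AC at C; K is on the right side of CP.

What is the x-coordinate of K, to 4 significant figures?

46.57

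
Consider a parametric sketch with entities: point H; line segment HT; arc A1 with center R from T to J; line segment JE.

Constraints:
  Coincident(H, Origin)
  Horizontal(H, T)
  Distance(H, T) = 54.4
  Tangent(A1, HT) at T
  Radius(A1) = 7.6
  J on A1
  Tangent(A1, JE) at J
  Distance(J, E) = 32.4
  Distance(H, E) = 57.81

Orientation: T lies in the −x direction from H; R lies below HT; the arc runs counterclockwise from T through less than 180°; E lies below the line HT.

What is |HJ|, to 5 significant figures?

61.871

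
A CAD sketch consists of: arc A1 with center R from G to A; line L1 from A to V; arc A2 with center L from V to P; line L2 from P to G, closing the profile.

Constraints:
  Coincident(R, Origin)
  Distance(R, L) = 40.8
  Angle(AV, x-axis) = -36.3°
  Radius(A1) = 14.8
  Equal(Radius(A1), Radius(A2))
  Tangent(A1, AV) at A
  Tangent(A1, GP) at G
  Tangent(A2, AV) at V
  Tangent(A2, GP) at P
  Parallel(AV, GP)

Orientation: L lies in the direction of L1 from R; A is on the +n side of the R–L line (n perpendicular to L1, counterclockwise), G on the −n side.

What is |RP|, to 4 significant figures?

43.40

The slot axis is L1's direction at -36.3°, so u = (cos -36.3°, sin -36.3°) = (0.8059, -0.5920) and n = (−sin -36.3°, cos -36.3°) = (0.5920, 0.8059). R is at the origin and L lies 40.8 along u from R, so L = 40.8·u = (32.88, -24.15). Tangency of A1 to both parallel lines with radius 14.8 puts A and G at R ± 14.8·n: A = (8.762, 11.93), G = (-8.762, -11.93). Equal radii place V and P the same way about L: V = L + 14.8·n = (41.64, -12.23), P = L − 14.8·n = (24.12, -36.08). Then |RP| = |P − R| = 43.40.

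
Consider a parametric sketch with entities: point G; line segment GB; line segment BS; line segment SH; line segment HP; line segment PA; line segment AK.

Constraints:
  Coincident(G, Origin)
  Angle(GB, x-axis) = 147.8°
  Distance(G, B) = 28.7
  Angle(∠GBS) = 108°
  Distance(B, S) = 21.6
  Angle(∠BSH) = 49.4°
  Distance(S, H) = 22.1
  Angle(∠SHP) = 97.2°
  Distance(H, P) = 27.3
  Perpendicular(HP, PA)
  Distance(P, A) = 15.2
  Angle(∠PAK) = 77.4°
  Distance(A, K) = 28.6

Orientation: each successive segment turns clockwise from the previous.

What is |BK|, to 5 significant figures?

15.910

HP is perpendicular to PA, so PA runs at 132.40°; with |PA| = 15.2, A = (-36.657, 10.991). ∠PAK = 77.4° gives AK at 29.800° from the x-axis; with |AK| = 28.6, K = (-11.839, 25.204). Then |BK| = |K − B| = 15.910.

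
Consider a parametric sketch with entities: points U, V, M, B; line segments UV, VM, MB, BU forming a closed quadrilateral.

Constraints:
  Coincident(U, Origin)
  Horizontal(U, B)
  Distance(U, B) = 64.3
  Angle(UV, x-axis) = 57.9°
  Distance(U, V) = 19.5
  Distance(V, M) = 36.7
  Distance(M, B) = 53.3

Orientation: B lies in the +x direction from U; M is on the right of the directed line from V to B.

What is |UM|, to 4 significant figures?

24.84

Checks: |VM| = 36.70 ✓; |MB| = 53.30 ✓.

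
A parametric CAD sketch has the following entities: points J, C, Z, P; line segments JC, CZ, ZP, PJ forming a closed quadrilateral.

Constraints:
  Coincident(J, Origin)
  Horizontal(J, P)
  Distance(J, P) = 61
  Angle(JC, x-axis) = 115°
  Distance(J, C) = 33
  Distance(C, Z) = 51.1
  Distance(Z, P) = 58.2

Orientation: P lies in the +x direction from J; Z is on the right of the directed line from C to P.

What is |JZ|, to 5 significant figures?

18.202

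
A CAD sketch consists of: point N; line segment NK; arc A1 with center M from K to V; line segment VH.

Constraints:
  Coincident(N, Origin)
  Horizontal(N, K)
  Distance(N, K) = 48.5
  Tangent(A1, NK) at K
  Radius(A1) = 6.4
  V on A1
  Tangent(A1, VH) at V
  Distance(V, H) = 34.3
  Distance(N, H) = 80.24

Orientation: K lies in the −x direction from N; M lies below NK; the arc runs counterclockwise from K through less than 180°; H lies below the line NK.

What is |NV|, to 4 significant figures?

53.61

N is at the origin; N and K share the same y with |NK| = 48.5 and K on the −x side, so K = (-48.50, 0.000). Tangency of A1 to NK means the radius MK is perpendicular to NK, so M = K + (0, -6.4) = (-48.50, -6.400). Since MV ⟂ VH (tangency), |MH| = √(6.4² + 34.3²) = 34.89 regardless of where V sits on A1. So H lies on both circle(N, 80.24) and circle(M, 34.89); the below-NK intersection is H = (-74.60, -29.56). V is the foot of the tangent from H: V = (-53.55, -2.474).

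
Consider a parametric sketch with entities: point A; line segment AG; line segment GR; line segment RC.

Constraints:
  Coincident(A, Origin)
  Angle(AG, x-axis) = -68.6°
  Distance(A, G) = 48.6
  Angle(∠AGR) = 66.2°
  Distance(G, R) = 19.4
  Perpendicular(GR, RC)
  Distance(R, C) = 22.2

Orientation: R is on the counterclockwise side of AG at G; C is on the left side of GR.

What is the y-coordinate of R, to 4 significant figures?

-31.48

A is at the origin; AG runs at -68.6° with length 48.6, so G = 48.6·(cos -68.6°, sin -68.6°) = (17.73, -45.25). ∠AGR = 66.2°, so GR runs at -68.6° + (180° − 66.2°) = 45.20° from the x-axis; with |GR| = 19.4, R = G + 19.4·(cos 45.20°, sin 45.20°) = (31.40, -31.48). So R.y = -31.48.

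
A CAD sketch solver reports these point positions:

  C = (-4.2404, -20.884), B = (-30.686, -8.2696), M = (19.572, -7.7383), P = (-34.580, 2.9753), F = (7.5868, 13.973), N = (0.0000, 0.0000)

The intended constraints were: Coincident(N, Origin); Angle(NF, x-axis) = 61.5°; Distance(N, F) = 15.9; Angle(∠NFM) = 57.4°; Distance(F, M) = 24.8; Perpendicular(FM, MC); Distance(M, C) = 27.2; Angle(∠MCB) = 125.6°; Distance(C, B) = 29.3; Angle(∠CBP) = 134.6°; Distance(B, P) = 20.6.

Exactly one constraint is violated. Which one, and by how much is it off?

Distance(B, P) = 20.6 — off by 8.70.

N = (0.00, 0.00) ✓; NF at 61.50° ✓; |NF| = 15.90 ✓; ∠NFM = 57.40° ✓; |FM| = 24.80 ✓; ∠(FM, MC) = 90.00° ✓; |MC| = 27.20 ✓; ∠MCB = 125.6° ✓; |CB| = 29.30 ✓; ∠CBP = 134.6° ✓; |BP| = 11.90 ✗.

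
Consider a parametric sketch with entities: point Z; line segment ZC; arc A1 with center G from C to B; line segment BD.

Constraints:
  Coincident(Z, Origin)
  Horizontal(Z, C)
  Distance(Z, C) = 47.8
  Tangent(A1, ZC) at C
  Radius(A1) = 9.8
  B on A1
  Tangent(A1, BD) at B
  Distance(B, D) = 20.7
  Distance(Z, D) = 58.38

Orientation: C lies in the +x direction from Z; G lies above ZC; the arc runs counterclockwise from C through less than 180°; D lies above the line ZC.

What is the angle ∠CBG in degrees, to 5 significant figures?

33.040°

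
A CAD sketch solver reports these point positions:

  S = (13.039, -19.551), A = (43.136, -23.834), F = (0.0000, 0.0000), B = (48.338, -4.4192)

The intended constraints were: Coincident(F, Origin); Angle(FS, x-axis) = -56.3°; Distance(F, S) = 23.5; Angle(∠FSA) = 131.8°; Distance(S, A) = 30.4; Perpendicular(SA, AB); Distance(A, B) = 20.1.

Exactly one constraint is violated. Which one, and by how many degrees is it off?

Perpendicular(SA, AB) — off by 6.90°.

F = (0.00, 0.00) ✓; FS at -56.30° ✓; |FS| = 23.50 ✓; ∠FSA = 131.8° ✓; |SA| = 30.40 ✓; ∠(SA, AB) = 83.10° ✗; |AB| = 20.10 ✓.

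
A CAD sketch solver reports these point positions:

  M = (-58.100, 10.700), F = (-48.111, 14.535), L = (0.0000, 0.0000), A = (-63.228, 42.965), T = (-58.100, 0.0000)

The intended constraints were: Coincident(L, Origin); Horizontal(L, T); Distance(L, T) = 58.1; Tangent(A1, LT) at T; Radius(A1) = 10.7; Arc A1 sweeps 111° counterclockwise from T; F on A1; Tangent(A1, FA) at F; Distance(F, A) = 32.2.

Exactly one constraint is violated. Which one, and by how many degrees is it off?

Tangent(A1, FA) at F — off by 7.00°.

L = (0.00, 0.00) ✓; L.y = 0.00, T.y = 0.00 ✓; |LT| = 58.10 ✓; ∠(MT, TL) = 90.00° ✓; |MT| = 10.70 ✓; bearing(M→F) − bearing(M→T) = 111.0° ✓; |MF| = 10.70 ✓; ∠(MF, FA) = 83.00° ✗; |FA| = 32.20 ✓.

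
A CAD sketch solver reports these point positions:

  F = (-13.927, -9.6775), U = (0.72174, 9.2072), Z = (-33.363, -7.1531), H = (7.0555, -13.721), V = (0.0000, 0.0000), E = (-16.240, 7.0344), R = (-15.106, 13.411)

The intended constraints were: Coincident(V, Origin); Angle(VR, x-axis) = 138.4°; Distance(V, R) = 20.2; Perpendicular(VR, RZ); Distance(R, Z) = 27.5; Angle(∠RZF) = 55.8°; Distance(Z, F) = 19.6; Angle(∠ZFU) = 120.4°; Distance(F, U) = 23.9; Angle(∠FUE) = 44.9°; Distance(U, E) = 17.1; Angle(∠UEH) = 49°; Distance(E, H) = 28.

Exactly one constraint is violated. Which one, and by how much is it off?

Distance(E, H) = 28 — off by 3.20.

V = (0.00, 0.00) ✓; VR at 138.4° ✓; |VR| = 20.20 ✓; ∠(VR, RZ) = 90.00° ✓; |RZ| = 27.50 ✓; ∠RZF = 55.80° ✓; |ZF| = 19.60 ✓; ∠ZFU = 120.4° ✓; |FU| = 23.90 ✓; ∠FUE = 44.90° ✓; |UE| = 17.10 ✓; ∠UEH = 49.00° ✓; |EH| = 31.20 ✗.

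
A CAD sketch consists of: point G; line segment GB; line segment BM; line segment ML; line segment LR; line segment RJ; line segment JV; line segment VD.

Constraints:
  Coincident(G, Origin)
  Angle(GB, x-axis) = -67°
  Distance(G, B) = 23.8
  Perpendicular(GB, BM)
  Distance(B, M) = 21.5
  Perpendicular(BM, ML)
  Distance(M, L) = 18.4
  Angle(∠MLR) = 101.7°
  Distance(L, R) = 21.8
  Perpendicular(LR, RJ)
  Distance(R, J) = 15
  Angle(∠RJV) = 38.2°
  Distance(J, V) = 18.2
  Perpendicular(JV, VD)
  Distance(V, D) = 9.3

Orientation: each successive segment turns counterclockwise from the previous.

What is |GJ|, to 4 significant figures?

15.93

G is at the origin; GB runs at -67.0° with length 23.8, so B = (9.299, -21.91). The perpendicularity gives BM at right angles to GB, so BM runs at 23.00°; with |BM| = 21.5, M = (29.09, -13.51). BM is perpendicular to ML, so ML runs at 113.0°; with |ML| = 18.4, L = (21.90, 3.430). ∠MLR = 101.7° gives LR at -168.7° from the x-axis; with |LR| = 21.8, R = (0.5234, -0.8416). LR ⟂ RJ, so RJ runs at -78.70°; with |RJ| = 15.0, J = (3.463, -15.55). Then |GJ| = |J − G| = 15.93.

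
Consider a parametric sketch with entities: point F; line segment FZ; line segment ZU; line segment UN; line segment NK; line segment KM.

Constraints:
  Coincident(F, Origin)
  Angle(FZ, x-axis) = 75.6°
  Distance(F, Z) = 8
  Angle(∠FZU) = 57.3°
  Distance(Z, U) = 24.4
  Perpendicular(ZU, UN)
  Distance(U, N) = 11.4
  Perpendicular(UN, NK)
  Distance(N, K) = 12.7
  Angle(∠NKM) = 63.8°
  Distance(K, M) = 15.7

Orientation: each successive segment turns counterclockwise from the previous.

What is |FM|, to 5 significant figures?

17.131

F is at the origin; FZ runs at 75.6° with length 8.0, so Z = (1.9895, 7.7487). ∠FZU = 57.3° gives ZU at -161.70° from the x-axis; with |ZU| = 24.4, U = (-21.176, 0.087249). The perpendicularity gives UN at right angles to ZU, so UN runs at -71.700°; with |UN| = 11.4, N = (-17.597, -10.736). UN ⟂ NK, so NK runs at 18.300°; with |NK| = 12.7, K = (-5.5392, -6.7485). ∠NKM = 63.8° gives KM at 134.50° from the x-axis; with |KM| = 15.7, M = (-16.544, 4.4495). Then |FM| = |M − F| = 17.131.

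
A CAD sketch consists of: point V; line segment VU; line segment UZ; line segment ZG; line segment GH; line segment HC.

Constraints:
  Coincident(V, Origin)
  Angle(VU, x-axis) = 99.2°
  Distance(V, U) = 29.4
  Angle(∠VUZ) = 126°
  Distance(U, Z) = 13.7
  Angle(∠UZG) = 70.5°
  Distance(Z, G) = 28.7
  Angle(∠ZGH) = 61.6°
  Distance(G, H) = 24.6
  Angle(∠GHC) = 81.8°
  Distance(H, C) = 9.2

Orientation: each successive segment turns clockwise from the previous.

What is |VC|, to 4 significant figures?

23.71

∠ZGH = 61.6° gives GH at 177.3° from the x-axis; with |GH| = 24.6, H = (-7.174, 14.04). ∠GHC = 81.8° gives HC at 79.10° from the x-axis; with |HC| = 9.2, C = (-5.434, 23.07). Then |VC| = |C − V| = 23.71.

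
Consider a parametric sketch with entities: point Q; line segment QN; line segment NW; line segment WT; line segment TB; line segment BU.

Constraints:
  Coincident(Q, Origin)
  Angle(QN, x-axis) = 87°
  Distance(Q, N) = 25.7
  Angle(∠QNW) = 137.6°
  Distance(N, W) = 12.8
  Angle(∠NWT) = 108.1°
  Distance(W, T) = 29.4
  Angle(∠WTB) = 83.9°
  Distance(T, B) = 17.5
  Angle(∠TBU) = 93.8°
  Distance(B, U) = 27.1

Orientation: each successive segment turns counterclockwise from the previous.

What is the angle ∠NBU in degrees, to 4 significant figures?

7.130°

∠WTB = 83.9° gives TB at -62.60° from the x-axis; with |TB| = 17.5, B = (-26.12, 9.339). ∠TBU = 93.8° gives BU at 23.60° from the x-axis; with |BU| = 27.1, U = (-1.284, 20.19). Then cos ∠NBU = BN·BU / (|BN||BU|), giving 7.130°.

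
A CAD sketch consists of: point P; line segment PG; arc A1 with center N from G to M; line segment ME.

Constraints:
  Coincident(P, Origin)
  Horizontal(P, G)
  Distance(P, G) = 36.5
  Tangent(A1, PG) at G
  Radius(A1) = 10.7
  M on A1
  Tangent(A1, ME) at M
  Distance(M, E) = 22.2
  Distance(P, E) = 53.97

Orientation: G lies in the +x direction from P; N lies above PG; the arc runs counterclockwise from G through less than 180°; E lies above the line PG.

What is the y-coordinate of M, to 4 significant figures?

13.44

Checks: |NM| = 10.70 ✓; ∠(NM, ME) = 90.00° ✓; |ME| = 22.20 ✓; |PE| = 53.97 ✓.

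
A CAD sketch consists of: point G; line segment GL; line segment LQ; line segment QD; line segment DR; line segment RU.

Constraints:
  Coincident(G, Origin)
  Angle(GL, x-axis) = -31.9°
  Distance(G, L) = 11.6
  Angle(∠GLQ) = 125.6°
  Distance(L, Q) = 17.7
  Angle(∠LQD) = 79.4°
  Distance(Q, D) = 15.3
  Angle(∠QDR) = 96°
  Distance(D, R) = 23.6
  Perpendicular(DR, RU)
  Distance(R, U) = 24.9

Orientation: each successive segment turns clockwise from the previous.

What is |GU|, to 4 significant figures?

21.11

∠QDR = 96.0° gives DR at 89.10° from the x-axis; with |DR| = 23.6, R = (-3.828, 1.642). The perpendicularity gives RU at right angles to DR, so RU runs at -0.9000°; with |RU| = 24.9, U = (21.07, 1.251). Then |GU| = |U − G| = 21.11.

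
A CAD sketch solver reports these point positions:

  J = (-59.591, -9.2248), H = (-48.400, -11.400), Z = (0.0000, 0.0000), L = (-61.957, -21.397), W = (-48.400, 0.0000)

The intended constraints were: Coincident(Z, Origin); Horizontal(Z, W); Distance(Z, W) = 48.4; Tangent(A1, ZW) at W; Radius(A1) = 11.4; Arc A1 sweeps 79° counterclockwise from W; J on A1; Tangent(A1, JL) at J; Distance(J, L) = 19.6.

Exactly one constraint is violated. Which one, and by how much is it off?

Distance(J, L) = 19.6 — off by 7.20.

Z = (0.00, 0.00) ✓; Z.y = 0.00, W.y = 0.00 ✓; |ZW| = 48.40 ✓; ∠(HW, WZ) = 90.00° ✓; |HW| = 11.40 ✓; bearing(H→J) − bearing(H→W) = 79.00° ✓; |HJ| = 11.40 ✓; ∠(HJ, JL) = 90.00° ✓; |JL| = 12.40 ✗.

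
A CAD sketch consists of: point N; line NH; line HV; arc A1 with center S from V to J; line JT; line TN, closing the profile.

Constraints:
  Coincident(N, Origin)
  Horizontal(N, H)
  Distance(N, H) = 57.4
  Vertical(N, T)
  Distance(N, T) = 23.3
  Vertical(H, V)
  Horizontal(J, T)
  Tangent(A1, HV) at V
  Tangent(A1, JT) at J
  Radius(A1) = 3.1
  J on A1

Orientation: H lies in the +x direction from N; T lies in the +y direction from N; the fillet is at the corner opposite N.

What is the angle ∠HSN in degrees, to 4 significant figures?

78.32°

N and T share the same x with |NT| = 23.3 and T on the +y side, so T = (0.000, 23.30). The virtual corner opposite N is at (57.40, 23.30). Since A1 is tangent to HV there, SV ⟂ HV and A1 meets JT tangentially, so SJ is at right angles to JT, with radius 3.1, so the center S sits 3.1 in from both sides at S = (54.30, 20.20). Then cos ∠HSN = SH·SN / (|SH||SN|), giving 78.32°.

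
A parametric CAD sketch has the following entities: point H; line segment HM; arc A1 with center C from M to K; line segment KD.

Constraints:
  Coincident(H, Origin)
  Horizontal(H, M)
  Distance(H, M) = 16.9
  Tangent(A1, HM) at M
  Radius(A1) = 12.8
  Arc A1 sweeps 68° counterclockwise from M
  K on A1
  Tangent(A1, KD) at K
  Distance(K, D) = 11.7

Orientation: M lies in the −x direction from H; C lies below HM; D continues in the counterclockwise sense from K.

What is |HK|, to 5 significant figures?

29.861

H is at the origin; HM is horizontal with |HM| = 16.9 and M on the −x side, so M = (-16.900, 0.0000). Tangency of A1 to HM means the radius CM is perpendicular to HM, so C = M + (0, -12.8) = (-16.900, -12.800). On A1, M sits at bearing 90° from C; a 68° counterclockwise sweep puts K at bearing 158°, so K = C + 12.8·(cos 158°, sin 158°) = (-28.768, -8.0050). Then |HK| = |K − H| = 29.861.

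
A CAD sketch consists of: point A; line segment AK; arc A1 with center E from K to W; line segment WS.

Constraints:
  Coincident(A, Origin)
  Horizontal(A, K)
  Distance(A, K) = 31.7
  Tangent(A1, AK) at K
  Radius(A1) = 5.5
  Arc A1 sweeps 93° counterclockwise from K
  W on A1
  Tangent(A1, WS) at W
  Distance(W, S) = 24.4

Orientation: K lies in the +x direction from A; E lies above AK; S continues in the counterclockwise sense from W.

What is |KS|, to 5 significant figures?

30.448

On A1, K sits at bearing -90° from E; a 93° counterclockwise sweep puts W at bearing 3°, so W = E + 5.5·(cos 3°, sin 3°) = (37.192, 5.7878). Since A1 is tangent to WS there, EW ⟂ WS, so WS runs along (−sin 3°, cos 3°); with |WS| = 24.4, S = (35.915, 30.154). Then |KS| = |S − K| = 30.448.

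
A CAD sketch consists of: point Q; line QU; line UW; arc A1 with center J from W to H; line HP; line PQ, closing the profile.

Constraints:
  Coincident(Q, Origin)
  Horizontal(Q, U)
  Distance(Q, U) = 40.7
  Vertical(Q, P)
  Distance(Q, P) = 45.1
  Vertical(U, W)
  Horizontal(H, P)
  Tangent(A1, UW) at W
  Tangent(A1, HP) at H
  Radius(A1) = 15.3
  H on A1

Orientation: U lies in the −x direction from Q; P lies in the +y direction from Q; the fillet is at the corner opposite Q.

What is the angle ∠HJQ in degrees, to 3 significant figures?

140°

Q is at the origin; Q and U share the same y with |QU| = 40.7 and U on the −x side, so U = (-40.7, 0.00). Q and P share the same x with |QP| = 45.1 and P on the +y side, so P = (0.00, 45.1). The virtual corner opposite Q is at (-40.7, 45.1). A1 meets UW tangentially, so JW is at right angles to UW and the tangent condition forces JH to be normal to HP, with radius 15.3, so the center J sits 15.3 in from both sides at J = (-25.4, 29.8). That places the tangent points at W = (-40.7, 29.8) on UW and H = (-25.4, 45.1) on HP. Then cos ∠HJQ = JH·JQ / (|JH||JQ|), giving 140°.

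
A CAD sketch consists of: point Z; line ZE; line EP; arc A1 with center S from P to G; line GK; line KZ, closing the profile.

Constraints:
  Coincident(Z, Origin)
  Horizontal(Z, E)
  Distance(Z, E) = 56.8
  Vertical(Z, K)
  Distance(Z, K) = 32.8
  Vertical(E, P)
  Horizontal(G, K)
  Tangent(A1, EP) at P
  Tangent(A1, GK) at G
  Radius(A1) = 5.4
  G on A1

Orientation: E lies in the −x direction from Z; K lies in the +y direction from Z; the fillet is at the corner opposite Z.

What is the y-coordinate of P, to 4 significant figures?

27.40

Z is at the origin; ZE is horizontal with |ZE| = 56.8 and E on the −x side, so E = (-56.80, 0.000). ZK is vertical with |ZK| = 32.8 and K on the +y side, so K = (0.000, 32.80). The virtual corner opposite Z is at (-56.80, 32.80). Since A1 is tangent to EP there, SP ⟂ EP and the tangent condition forces SG to be normal to GK, with radius 5.4, so the center S sits 5.4 in from both sides at S = (-51.40, 27.40). That places the tangent points at P = (-56.80, 27.40) on EP and G = (-51.40, 32.80) on GK. So P.y = 27.40.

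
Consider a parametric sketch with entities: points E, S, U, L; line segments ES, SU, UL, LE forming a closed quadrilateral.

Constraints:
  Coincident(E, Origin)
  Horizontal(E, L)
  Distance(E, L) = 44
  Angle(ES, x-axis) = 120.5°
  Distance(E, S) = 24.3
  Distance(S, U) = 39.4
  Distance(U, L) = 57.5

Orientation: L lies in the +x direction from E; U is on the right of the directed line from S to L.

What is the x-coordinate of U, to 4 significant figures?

-10.47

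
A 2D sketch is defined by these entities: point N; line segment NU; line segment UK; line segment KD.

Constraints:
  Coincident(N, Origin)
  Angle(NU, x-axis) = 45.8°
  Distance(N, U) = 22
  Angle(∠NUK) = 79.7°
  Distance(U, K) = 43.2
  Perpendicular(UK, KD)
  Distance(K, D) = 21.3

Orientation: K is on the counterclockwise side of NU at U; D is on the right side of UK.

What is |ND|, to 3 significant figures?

58.2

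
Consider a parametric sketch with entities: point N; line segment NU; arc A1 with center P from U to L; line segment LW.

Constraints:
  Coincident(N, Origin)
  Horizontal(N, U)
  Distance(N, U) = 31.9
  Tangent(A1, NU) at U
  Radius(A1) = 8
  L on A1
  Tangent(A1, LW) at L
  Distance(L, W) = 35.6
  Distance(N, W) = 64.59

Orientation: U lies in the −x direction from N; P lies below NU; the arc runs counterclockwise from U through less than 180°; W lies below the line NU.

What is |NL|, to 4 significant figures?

39.74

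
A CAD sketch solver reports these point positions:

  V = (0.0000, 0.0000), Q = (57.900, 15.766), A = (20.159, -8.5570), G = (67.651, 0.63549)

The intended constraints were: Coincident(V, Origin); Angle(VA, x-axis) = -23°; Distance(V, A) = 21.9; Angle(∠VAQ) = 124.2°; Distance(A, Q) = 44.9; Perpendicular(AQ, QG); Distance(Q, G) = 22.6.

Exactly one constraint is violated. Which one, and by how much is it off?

Distance(Q, G) = 22.6 — off by 4.60.

V = (0.00, 0.00) ✓; VA at -23.00° ✓; |VA| = 21.90 ✓; ∠VAQ = 124.2° ✓; |AQ| = 44.90 ✓; ∠(AQ, QG) = 90.00° ✓; |QG| = 18.00 ✗.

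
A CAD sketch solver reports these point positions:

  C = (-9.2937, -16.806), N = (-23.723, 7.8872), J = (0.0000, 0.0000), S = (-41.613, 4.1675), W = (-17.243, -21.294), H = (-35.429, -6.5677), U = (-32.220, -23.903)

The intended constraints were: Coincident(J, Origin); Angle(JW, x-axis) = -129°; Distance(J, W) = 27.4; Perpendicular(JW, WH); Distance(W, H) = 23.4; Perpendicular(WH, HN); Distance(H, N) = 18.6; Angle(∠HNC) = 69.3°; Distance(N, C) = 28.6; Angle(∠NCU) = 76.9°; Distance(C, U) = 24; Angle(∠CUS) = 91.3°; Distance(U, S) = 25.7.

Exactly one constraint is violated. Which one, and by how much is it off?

Distance(U, S) = 25.7 — off by 3.90.

J = (0.00, 0.00) ✓; JW at -129.0° ✓; |JW| = 27.40 ✓; ∠(JW, WH) = 90.00° ✓; |WH| = 23.40 ✓; ∠(WH, HN) = 90.00° ✓; |HN| = 18.60 ✓; ∠HNC = 69.30° ✓; |NC| = 28.60 ✓; ∠NCU = 76.90° ✓; |CU| = 24.00 ✓; ∠CUS = 91.30° ✓; |US| = 29.60 ✗.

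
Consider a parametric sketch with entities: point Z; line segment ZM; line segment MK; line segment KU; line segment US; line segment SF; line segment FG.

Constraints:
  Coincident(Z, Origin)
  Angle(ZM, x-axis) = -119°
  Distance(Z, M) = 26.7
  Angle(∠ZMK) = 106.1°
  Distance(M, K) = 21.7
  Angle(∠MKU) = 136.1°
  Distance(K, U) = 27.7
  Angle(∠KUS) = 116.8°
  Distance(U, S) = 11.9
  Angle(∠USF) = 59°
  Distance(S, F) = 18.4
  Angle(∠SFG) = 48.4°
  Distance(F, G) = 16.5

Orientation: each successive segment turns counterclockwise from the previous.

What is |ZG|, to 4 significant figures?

50.56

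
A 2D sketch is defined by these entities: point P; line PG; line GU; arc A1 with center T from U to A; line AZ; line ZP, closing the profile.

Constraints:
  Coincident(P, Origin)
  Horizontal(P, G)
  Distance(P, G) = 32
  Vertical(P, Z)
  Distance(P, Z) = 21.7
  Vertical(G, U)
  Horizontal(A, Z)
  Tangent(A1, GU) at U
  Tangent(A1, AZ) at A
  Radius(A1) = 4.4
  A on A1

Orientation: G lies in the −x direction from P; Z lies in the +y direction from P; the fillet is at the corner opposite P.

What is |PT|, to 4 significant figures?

32.57

P is at the origin; PG is horizontal with |PG| = 32.0 and G on the −x side, so G = (-32.00, 0.000). P and Z share the same x with |PZ| = 21.7 and Z on the +y side, so Z = (0.000, 21.70). The virtual corner opposite P is at (-32.00, 21.70). Since A1 is tangent to GU there, TU ⟂ GU and the tangent condition forces TA to be normal to AZ, with radius 4.4, so the center T sits 4.4 in from both sides at T = (-27.60, 17.30). Then |PT| = |T − P| = 32.57.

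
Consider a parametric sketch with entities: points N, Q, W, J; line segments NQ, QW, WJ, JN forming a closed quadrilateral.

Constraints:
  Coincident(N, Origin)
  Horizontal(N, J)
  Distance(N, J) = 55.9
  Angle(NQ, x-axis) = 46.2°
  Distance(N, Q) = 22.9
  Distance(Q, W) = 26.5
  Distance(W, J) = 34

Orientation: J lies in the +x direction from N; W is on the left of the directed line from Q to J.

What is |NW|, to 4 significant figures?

48.86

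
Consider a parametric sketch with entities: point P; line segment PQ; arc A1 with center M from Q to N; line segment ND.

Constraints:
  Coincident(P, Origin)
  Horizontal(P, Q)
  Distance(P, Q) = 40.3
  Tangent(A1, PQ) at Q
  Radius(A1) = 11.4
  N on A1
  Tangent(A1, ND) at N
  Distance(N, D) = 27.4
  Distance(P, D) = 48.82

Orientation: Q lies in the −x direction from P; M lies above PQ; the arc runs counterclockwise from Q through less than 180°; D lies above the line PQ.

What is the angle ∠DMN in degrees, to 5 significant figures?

67.410°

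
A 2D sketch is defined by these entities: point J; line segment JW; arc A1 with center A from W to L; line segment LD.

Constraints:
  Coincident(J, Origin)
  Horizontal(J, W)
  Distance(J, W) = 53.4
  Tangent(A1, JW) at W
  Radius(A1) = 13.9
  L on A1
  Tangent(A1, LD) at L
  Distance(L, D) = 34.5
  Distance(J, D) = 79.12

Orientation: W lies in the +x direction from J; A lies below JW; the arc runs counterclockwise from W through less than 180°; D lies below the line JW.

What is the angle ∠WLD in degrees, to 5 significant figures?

118.07°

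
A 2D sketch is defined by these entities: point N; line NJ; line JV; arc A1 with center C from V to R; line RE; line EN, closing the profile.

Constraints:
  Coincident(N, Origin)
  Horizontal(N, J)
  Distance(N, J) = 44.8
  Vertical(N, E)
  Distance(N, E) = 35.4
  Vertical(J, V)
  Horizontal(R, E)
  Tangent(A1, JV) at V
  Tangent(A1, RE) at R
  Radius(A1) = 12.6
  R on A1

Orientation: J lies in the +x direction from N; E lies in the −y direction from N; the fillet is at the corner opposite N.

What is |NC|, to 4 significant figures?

39.45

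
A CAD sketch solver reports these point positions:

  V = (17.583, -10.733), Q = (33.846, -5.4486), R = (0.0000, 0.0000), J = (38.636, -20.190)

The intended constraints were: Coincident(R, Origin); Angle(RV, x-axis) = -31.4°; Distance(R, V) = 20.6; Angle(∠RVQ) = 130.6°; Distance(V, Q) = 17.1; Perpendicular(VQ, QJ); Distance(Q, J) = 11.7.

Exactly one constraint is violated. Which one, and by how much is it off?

Distance(Q, J) = 11.7 — off by 3.80.

R = (0.00, 0.00) ✓; RV at -31.40° ✓; |RV| = 20.60 ✓; ∠RVQ = 130.6° ✓; |VQ| = 17.10 ✓; ∠(VQ, QJ) = 90.00° ✓; |QJ| = 15.50 ✗.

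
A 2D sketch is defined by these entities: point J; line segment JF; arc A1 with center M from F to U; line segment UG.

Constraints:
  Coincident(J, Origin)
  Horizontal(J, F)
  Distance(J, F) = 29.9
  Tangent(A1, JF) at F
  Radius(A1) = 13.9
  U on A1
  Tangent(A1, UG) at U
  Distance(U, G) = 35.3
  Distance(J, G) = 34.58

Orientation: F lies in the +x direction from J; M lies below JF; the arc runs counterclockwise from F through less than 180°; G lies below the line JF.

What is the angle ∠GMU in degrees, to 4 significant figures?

68.51°

Checks: |MU| = 13.90 ✓; ∠(MU, UG) = 90.00° ✓; |UG| = 35.30 ✓; |JG| = 34.58 ✓.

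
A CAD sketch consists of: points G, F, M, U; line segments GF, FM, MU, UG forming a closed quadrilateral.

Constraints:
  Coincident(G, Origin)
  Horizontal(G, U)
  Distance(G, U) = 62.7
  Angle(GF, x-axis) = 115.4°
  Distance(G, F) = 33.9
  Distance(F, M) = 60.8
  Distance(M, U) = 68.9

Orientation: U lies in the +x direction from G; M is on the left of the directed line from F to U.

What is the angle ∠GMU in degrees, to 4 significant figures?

52.17°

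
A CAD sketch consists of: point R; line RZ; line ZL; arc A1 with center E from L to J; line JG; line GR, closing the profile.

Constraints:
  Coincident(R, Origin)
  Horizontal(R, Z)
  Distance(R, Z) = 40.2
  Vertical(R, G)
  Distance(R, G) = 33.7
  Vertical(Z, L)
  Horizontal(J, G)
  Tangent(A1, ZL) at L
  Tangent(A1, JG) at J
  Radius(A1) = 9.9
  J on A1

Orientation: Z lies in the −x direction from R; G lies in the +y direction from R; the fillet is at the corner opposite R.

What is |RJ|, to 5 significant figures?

45.319

The virtual corner opposite R is at (-40.200, 33.700). Tangency of A1 to ZL means the radius EL is perpendicular to ZL and tangency of A1 to JG means the radius EJ is perpendicular to JG, with radius 9.9, so the center E sits 9.9 in from both sides at E = (-30.300, 23.800). That places the tangent points at L = (-40.200, 23.800) on ZL and J = (-30.300, 33.700) on JG. Then |RJ| = |J − R| = 45.319.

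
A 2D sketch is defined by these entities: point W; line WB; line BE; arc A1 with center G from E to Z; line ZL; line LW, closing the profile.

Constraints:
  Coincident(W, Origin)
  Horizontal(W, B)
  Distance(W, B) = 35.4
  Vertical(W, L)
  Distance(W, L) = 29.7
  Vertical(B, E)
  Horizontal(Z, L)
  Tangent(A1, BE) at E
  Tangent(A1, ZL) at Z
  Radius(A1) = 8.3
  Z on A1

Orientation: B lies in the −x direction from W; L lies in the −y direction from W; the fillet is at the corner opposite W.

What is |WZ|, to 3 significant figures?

40.2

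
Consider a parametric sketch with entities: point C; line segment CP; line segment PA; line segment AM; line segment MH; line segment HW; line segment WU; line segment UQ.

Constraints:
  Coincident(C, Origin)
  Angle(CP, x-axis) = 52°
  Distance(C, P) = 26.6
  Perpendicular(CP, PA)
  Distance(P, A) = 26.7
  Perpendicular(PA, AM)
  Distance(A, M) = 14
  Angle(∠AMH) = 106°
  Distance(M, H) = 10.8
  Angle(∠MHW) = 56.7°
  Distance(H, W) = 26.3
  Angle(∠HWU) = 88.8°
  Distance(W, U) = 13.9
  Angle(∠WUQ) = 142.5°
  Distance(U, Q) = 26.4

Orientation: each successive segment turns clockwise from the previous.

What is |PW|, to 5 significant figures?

25.473

∠AMH = 106.0° gives MH at 158.00° from the x-axis; with |MH| = 10.8, H = (18.784, -2.4635). ∠MHW = 56.7° gives HW at 34.700° from the x-axis; with |HW| = 26.3, W = (40.406, 12.509). Then |PW| = |W − P| = 25.473.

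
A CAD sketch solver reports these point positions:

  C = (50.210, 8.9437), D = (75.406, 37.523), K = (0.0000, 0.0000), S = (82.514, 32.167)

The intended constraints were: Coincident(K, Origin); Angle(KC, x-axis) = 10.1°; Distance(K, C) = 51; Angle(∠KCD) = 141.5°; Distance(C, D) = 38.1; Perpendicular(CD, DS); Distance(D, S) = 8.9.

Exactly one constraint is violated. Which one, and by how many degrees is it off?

Perpendicular(CD, DS) — off by 4.40°.

K = (0.00, 0.00) ✓; KC at 10.10° ✓; |KC| = 51.00 ✓; ∠KCD = 141.5° ✓; |CD| = 38.10 ✓; ∠(CD, DS) = 85.60° ✗; |DS| = 8.900 ✓.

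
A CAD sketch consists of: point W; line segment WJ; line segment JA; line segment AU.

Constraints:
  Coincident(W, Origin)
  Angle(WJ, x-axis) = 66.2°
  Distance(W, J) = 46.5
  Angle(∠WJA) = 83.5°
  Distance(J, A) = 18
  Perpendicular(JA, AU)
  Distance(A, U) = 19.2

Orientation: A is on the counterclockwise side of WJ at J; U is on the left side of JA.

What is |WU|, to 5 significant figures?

29.854

∠WJA = 83.5°, so JA runs at 66.2° + (180° − 83.5°) = 162.70° from the x-axis; with |JA| = 18.0, A = J + 18.0·(cos 162.70°, sin 162.70°) = (1.5792, 47.898). The perpendicularity gives AU at right angles to JA; with |AU| = 19.2 on the left of JA, U = A + 19.2·(-0.29737, -0.95476) = (-4.1304, 29.567). Then |WU| = |U − W| = 29.854.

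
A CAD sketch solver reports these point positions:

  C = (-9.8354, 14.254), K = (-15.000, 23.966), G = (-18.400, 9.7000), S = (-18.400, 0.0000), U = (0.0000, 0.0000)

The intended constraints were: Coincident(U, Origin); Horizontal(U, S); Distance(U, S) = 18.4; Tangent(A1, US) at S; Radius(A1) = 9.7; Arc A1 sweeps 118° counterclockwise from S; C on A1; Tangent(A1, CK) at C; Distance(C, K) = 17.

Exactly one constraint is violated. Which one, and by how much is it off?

Distance(C, K) = 17 — off by 6.00.

U = (0.00, 0.00) ✓; U.y = 0.00, S.y = 0.00 ✓; |US| = 18.40 ✓; ∠(GS, SU) = 90.00° ✓; |GS| = 9.700 ✓; bearing(G→C) − bearing(G→S) = 118.0° ✓; |GC| = 9.700 ✓; ∠(GC, CK) = 90.00° ✓; |CK| = 11.00 ✗.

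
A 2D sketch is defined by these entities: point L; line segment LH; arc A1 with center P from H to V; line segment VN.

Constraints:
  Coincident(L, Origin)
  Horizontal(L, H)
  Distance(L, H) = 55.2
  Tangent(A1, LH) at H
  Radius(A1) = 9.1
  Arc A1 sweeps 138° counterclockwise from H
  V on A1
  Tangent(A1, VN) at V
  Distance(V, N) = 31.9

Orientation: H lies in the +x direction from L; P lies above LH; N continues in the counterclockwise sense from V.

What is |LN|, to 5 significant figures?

52.886

L is at the origin; L and H share the same y with |LH| = 55.2 and H on the +x side, so H = (55.200, 0.0000). Since A1 is tangent to LH there, PH ⟂ LH, so P = H + (0, 9.1) = (55.200, 9.1000). On A1, H sits at bearing -90° from P; a 138° counterclockwise sweep puts V at bearing 48°, so V = P + 9.1·(cos 48°, sin 48°) = (61.289, 15.863). Since A1 is tangent to VN there, PV ⟂ VN, so VN runs along (−sin 48°, cos 48°); with |VN| = 31.9, N = (37.583, 37.208). Then |LN| = |N − L| = 52.886.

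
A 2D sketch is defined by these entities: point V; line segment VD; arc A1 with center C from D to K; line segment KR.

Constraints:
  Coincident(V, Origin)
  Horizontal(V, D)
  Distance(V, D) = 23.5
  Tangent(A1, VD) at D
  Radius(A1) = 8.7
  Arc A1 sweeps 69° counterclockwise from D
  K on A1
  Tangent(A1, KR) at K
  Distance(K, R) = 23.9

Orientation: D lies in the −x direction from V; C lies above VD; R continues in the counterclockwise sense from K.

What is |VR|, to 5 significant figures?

28.715

V is at the origin; VD is horizontal with |VD| = 23.5 and D on the −x side, so D = (-23.500, 0.0000). The tangent condition forces CD to be normal to VD, so C = D + (0, 8.7) = (-23.500, 8.7000). On A1, D sits at bearing -90° from C; a 69° counterclockwise sweep puts K at bearing -21°, so K = C + 8.7·(cos -21°, sin -21°) = (-15.378, 5.5822). Since A1 is tangent to KR there, CK ⟂ KR, so KR runs along (−sin -21°, cos -21°); with |KR| = 23.9, R = (-6.8129, 27.895). Then |VR| = |R − V| = 28.715.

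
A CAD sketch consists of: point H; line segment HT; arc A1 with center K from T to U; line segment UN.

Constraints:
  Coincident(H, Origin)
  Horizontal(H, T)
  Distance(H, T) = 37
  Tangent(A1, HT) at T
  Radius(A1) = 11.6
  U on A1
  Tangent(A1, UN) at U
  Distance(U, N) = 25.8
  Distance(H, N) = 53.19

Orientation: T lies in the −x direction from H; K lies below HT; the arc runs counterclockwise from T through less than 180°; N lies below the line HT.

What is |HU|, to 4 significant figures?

50.23

H is at the origin; H and T share the same y with |HT| = 37.0 and T on the −x side, so T = (-37.00, 0.000). Since A1 is tangent to HT there, KT ⟂ HT, so K = T + (0, -11.6) = (-37.00, -11.60). Since KU ⟂ UN (tangency), |KN| = √(11.6² + 25.8²) = 28.29 regardless of where U sits on A1. So N lies on both circle(H, 53.19) and circle(K, 28.29); the below-HT intersection is N = (-35.25, -39.83). U is the foot of the tangent from N: U = (-47.27, -17.00).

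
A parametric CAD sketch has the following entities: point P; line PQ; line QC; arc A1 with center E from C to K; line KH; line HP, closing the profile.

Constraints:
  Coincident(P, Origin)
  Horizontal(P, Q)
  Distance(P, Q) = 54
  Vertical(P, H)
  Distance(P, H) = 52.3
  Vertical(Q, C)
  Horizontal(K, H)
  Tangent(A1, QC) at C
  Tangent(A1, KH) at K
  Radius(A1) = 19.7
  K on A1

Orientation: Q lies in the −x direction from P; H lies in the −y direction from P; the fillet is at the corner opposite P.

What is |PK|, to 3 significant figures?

62.5

P is at the origin; PQ is horizontal with |PQ| = 54.0 and Q on the −x side, so Q = (-54.0, 0.00). PH is vertical with |PH| = 52.3 and H on the −y side, so H = (0.00, -52.3). The virtual corner opposite P is at (-54.0, -52.3). Tangency of A1 to QC means the radius EC is perpendicular to QC and tangency of A1 to KH means the radius EK is perpendicular to KH, with radius 19.7, so the center E sits 19.7 in from both sides at E = (-34.3, -32.6). That places the tangent points at C = (-54.0, -32.6) on QC and K = (-34.3, -52.3) on KH. Then |PK| = |K − P| = 62.5.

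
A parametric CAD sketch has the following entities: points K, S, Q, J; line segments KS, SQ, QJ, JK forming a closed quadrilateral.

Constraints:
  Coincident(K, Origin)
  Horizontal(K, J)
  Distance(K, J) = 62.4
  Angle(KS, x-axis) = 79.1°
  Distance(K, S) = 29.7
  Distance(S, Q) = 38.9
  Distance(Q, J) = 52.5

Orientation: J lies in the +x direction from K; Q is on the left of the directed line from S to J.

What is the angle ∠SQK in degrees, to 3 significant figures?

21.9°

K is at the origin; KJ is horizontal with |KJ| = 62.4 and J in +x, so J = (62.4, 0). KS runs at 79.1° with |KS| = 29.7, so S = (5.62, 29.2). Q is determined by |SQ| = 38.9 and |QJ| = 52.5 together: it lies at the intersection of circle(S, 38.9) and circle(J, 52.5). With |SJ| = 63.8, the foot of the radical line on SJ is 22.2 from S and the perpendicular offset is √(38.9² − 22.2²) = 32.0. Taking the left-of-SJ solution: Q = (39.9, 47.5).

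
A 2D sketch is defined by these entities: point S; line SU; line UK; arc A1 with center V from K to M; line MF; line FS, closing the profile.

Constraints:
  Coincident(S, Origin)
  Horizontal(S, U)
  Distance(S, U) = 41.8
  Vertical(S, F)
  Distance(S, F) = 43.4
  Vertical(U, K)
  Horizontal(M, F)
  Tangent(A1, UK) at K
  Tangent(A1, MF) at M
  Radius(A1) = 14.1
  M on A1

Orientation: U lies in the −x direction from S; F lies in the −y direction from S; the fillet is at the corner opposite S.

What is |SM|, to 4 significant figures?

51.49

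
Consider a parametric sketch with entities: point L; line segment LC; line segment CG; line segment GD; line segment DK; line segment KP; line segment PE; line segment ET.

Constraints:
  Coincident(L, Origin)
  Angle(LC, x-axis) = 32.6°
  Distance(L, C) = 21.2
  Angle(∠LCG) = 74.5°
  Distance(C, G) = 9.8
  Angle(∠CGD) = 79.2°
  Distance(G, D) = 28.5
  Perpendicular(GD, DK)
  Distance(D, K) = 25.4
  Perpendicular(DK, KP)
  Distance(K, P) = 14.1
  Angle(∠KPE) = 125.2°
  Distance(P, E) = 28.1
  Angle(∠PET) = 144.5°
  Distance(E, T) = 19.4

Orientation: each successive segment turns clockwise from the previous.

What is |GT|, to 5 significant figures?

17.046

∠KPE = 125.2° gives PE at -48.500° from the x-axis; with |PE| = 28.1, E = (22.261, 4.6759). ∠PET = 144.5° gives ET at -84.000° from the x-axis; with |ET| = 19.4, T = (24.289, -14.618). Then |GT| = |T − G| = 17.046.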